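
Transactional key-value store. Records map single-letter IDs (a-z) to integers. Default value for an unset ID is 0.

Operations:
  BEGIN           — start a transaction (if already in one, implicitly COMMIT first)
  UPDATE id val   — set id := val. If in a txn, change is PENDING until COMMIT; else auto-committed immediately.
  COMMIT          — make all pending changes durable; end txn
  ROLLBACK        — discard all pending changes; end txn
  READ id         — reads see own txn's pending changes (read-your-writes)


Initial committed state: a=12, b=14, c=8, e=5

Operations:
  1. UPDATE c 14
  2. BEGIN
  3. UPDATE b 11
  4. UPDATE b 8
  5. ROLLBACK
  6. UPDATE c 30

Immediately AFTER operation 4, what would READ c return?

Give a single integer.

Initial committed: {a=12, b=14, c=8, e=5}
Op 1: UPDATE c=14 (auto-commit; committed c=14)
Op 2: BEGIN: in_txn=True, pending={}
Op 3: UPDATE b=11 (pending; pending now {b=11})
Op 4: UPDATE b=8 (pending; pending now {b=8})
After op 4: visible(c) = 14 (pending={b=8}, committed={a=12, b=14, c=14, e=5})

Answer: 14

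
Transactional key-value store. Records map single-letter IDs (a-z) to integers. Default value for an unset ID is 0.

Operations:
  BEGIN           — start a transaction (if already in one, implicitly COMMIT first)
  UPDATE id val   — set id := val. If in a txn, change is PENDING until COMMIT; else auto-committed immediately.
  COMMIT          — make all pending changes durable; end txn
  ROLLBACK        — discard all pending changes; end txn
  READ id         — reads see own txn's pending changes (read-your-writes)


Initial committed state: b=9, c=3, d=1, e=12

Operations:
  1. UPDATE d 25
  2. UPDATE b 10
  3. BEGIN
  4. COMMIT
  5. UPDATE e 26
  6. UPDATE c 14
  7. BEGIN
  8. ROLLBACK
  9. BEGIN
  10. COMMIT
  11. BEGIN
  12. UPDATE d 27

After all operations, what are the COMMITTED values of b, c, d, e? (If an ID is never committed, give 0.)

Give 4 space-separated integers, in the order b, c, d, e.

Initial committed: {b=9, c=3, d=1, e=12}
Op 1: UPDATE d=25 (auto-commit; committed d=25)
Op 2: UPDATE b=10 (auto-commit; committed b=10)
Op 3: BEGIN: in_txn=True, pending={}
Op 4: COMMIT: merged [] into committed; committed now {b=10, c=3, d=25, e=12}
Op 5: UPDATE e=26 (auto-commit; committed e=26)
Op 6: UPDATE c=14 (auto-commit; committed c=14)
Op 7: BEGIN: in_txn=True, pending={}
Op 8: ROLLBACK: discarded pending []; in_txn=False
Op 9: BEGIN: in_txn=True, pending={}
Op 10: COMMIT: merged [] into committed; committed now {b=10, c=14, d=25, e=26}
Op 11: BEGIN: in_txn=True, pending={}
Op 12: UPDATE d=27 (pending; pending now {d=27})
Final committed: {b=10, c=14, d=25, e=26}

Answer: 10 14 25 26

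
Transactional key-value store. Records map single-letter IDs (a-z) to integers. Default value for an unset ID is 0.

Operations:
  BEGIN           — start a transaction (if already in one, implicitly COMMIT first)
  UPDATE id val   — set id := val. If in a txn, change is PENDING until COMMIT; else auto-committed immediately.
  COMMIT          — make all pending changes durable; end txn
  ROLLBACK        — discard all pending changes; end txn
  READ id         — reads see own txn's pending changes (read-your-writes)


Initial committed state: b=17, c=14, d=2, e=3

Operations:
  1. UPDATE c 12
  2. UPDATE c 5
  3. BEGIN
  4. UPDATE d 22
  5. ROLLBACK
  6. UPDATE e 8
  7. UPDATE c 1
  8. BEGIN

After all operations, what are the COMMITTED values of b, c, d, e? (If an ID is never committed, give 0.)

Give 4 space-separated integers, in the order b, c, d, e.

Answer: 17 1 2 8

Derivation:
Initial committed: {b=17, c=14, d=2, e=3}
Op 1: UPDATE c=12 (auto-commit; committed c=12)
Op 2: UPDATE c=5 (auto-commit; committed c=5)
Op 3: BEGIN: in_txn=True, pending={}
Op 4: UPDATE d=22 (pending; pending now {d=22})
Op 5: ROLLBACK: discarded pending ['d']; in_txn=False
Op 6: UPDATE e=8 (auto-commit; committed e=8)
Op 7: UPDATE c=1 (auto-commit; committed c=1)
Op 8: BEGIN: in_txn=True, pending={}
Final committed: {b=17, c=1, d=2, e=8}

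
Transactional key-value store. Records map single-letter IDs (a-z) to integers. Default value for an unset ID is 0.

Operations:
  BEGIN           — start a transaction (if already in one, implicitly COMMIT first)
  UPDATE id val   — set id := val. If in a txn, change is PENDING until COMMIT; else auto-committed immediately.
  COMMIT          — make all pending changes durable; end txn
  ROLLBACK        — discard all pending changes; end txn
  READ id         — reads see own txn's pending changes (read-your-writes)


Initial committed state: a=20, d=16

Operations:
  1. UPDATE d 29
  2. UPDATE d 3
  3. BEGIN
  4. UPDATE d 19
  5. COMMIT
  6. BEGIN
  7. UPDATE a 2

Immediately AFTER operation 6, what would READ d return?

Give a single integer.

Initial committed: {a=20, d=16}
Op 1: UPDATE d=29 (auto-commit; committed d=29)
Op 2: UPDATE d=3 (auto-commit; committed d=3)
Op 3: BEGIN: in_txn=True, pending={}
Op 4: UPDATE d=19 (pending; pending now {d=19})
Op 5: COMMIT: merged ['d'] into committed; committed now {a=20, d=19}
Op 6: BEGIN: in_txn=True, pending={}
After op 6: visible(d) = 19 (pending={}, committed={a=20, d=19})

Answer: 19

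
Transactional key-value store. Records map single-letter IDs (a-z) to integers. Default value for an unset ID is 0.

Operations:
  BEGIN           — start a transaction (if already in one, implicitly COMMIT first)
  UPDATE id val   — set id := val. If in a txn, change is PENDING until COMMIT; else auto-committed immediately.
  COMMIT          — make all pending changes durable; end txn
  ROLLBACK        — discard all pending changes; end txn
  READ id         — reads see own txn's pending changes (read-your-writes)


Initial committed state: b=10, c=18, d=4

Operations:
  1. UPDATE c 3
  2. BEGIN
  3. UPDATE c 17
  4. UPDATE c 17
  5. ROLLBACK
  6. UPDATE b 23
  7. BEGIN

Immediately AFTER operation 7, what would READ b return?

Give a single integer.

Answer: 23

Derivation:
Initial committed: {b=10, c=18, d=4}
Op 1: UPDATE c=3 (auto-commit; committed c=3)
Op 2: BEGIN: in_txn=True, pending={}
Op 3: UPDATE c=17 (pending; pending now {c=17})
Op 4: UPDATE c=17 (pending; pending now {c=17})
Op 5: ROLLBACK: discarded pending ['c']; in_txn=False
Op 6: UPDATE b=23 (auto-commit; committed b=23)
Op 7: BEGIN: in_txn=True, pending={}
After op 7: visible(b) = 23 (pending={}, committed={b=23, c=3, d=4})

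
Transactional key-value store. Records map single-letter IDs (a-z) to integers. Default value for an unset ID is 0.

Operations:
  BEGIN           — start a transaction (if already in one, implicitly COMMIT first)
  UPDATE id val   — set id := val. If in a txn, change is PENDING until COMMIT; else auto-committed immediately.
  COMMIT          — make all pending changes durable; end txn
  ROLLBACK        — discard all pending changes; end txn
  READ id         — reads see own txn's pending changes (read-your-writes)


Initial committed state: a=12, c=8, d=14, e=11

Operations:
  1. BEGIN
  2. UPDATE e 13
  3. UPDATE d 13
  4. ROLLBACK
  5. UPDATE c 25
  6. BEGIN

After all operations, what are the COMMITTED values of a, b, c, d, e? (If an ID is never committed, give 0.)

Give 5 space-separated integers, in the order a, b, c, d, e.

Answer: 12 0 25 14 11

Derivation:
Initial committed: {a=12, c=8, d=14, e=11}
Op 1: BEGIN: in_txn=True, pending={}
Op 2: UPDATE e=13 (pending; pending now {e=13})
Op 3: UPDATE d=13 (pending; pending now {d=13, e=13})
Op 4: ROLLBACK: discarded pending ['d', 'e']; in_txn=False
Op 5: UPDATE c=25 (auto-commit; committed c=25)
Op 6: BEGIN: in_txn=True, pending={}
Final committed: {a=12, c=25, d=14, e=11}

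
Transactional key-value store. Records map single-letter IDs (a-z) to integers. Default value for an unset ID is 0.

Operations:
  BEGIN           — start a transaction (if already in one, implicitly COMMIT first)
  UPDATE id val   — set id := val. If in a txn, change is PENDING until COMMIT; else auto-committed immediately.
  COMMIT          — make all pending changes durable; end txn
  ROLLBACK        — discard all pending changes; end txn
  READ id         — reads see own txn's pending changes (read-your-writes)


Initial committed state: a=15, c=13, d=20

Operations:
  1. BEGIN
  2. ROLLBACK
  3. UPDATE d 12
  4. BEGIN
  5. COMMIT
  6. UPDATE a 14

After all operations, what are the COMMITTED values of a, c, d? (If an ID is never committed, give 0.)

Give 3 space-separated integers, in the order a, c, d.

Answer: 14 13 12

Derivation:
Initial committed: {a=15, c=13, d=20}
Op 1: BEGIN: in_txn=True, pending={}
Op 2: ROLLBACK: discarded pending []; in_txn=False
Op 3: UPDATE d=12 (auto-commit; committed d=12)
Op 4: BEGIN: in_txn=True, pending={}
Op 5: COMMIT: merged [] into committed; committed now {a=15, c=13, d=12}
Op 6: UPDATE a=14 (auto-commit; committed a=14)
Final committed: {a=14, c=13, d=12}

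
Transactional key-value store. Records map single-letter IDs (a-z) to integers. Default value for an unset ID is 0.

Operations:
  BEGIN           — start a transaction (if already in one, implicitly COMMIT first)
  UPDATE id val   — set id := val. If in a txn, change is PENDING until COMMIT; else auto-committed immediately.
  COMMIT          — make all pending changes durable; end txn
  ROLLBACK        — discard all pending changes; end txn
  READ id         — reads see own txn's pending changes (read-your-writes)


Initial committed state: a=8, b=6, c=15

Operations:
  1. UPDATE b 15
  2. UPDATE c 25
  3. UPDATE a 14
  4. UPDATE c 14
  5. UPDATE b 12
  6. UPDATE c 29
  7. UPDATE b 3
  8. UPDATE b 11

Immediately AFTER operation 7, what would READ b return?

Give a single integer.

Answer: 3

Derivation:
Initial committed: {a=8, b=6, c=15}
Op 1: UPDATE b=15 (auto-commit; committed b=15)
Op 2: UPDATE c=25 (auto-commit; committed c=25)
Op 3: UPDATE a=14 (auto-commit; committed a=14)
Op 4: UPDATE c=14 (auto-commit; committed c=14)
Op 5: UPDATE b=12 (auto-commit; committed b=12)
Op 6: UPDATE c=29 (auto-commit; committed c=29)
Op 7: UPDATE b=3 (auto-commit; committed b=3)
After op 7: visible(b) = 3 (pending={}, committed={a=14, b=3, c=29})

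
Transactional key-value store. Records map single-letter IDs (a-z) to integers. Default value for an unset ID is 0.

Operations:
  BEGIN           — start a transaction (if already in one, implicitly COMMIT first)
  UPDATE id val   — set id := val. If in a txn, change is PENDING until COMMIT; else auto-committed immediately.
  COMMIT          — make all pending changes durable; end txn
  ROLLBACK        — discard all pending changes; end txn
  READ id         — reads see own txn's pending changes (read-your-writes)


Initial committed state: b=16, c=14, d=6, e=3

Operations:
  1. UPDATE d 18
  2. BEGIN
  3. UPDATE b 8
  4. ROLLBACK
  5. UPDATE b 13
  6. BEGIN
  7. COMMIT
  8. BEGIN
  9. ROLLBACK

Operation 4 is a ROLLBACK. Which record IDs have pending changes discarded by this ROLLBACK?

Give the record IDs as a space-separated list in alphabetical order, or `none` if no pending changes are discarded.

Answer: b

Derivation:
Initial committed: {b=16, c=14, d=6, e=3}
Op 1: UPDATE d=18 (auto-commit; committed d=18)
Op 2: BEGIN: in_txn=True, pending={}
Op 3: UPDATE b=8 (pending; pending now {b=8})
Op 4: ROLLBACK: discarded pending ['b']; in_txn=False
Op 5: UPDATE b=13 (auto-commit; committed b=13)
Op 6: BEGIN: in_txn=True, pending={}
Op 7: COMMIT: merged [] into committed; committed now {b=13, c=14, d=18, e=3}
Op 8: BEGIN: in_txn=True, pending={}
Op 9: ROLLBACK: discarded pending []; in_txn=False
ROLLBACK at op 4 discards: ['b']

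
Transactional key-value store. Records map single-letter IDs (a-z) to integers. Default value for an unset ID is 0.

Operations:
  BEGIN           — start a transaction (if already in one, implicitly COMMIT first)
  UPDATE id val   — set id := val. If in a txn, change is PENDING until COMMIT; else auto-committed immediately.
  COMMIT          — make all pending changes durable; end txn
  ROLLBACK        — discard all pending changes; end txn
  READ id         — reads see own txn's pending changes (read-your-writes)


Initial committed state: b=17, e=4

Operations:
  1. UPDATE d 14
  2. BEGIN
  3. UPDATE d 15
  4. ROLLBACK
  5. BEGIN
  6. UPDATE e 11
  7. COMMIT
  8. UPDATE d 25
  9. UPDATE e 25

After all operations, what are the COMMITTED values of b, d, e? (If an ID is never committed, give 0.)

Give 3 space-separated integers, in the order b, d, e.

Initial committed: {b=17, e=4}
Op 1: UPDATE d=14 (auto-commit; committed d=14)
Op 2: BEGIN: in_txn=True, pending={}
Op 3: UPDATE d=15 (pending; pending now {d=15})
Op 4: ROLLBACK: discarded pending ['d']; in_txn=False
Op 5: BEGIN: in_txn=True, pending={}
Op 6: UPDATE e=11 (pending; pending now {e=11})
Op 7: COMMIT: merged ['e'] into committed; committed now {b=17, d=14, e=11}
Op 8: UPDATE d=25 (auto-commit; committed d=25)
Op 9: UPDATE e=25 (auto-commit; committed e=25)
Final committed: {b=17, d=25, e=25}

Answer: 17 25 25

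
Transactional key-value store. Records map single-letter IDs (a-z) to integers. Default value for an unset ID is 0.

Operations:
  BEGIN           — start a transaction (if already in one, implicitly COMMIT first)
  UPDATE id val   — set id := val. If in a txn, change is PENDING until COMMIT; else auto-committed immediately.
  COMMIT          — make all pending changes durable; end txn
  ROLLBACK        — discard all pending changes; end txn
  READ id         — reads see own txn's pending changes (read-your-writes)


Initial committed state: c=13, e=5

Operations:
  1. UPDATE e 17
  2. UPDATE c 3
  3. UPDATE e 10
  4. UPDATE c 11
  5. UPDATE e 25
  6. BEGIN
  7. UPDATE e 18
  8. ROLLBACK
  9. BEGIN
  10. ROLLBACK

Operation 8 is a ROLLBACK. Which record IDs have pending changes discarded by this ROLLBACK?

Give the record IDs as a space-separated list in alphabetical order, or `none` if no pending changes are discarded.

Answer: e

Derivation:
Initial committed: {c=13, e=5}
Op 1: UPDATE e=17 (auto-commit; committed e=17)
Op 2: UPDATE c=3 (auto-commit; committed c=3)
Op 3: UPDATE e=10 (auto-commit; committed e=10)
Op 4: UPDATE c=11 (auto-commit; committed c=11)
Op 5: UPDATE e=25 (auto-commit; committed e=25)
Op 6: BEGIN: in_txn=True, pending={}
Op 7: UPDATE e=18 (pending; pending now {e=18})
Op 8: ROLLBACK: discarded pending ['e']; in_txn=False
Op 9: BEGIN: in_txn=True, pending={}
Op 10: ROLLBACK: discarded pending []; in_txn=False
ROLLBACK at op 8 discards: ['e']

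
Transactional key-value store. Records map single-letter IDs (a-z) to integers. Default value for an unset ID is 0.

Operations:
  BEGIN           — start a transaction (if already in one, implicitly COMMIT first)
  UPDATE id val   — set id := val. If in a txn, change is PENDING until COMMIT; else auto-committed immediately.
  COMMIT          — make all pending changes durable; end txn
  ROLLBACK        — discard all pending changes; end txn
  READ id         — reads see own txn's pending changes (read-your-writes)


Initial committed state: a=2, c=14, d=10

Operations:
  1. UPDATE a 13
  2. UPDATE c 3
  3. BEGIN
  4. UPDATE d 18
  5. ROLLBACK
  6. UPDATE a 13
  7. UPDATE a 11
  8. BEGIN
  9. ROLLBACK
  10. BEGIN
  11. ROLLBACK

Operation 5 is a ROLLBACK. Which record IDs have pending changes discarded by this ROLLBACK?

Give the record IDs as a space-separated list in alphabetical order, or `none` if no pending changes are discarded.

Answer: d

Derivation:
Initial committed: {a=2, c=14, d=10}
Op 1: UPDATE a=13 (auto-commit; committed a=13)
Op 2: UPDATE c=3 (auto-commit; committed c=3)
Op 3: BEGIN: in_txn=True, pending={}
Op 4: UPDATE d=18 (pending; pending now {d=18})
Op 5: ROLLBACK: discarded pending ['d']; in_txn=False
Op 6: UPDATE a=13 (auto-commit; committed a=13)
Op 7: UPDATE a=11 (auto-commit; committed a=11)
Op 8: BEGIN: in_txn=True, pending={}
Op 9: ROLLBACK: discarded pending []; in_txn=False
Op 10: BEGIN: in_txn=True, pending={}
Op 11: ROLLBACK: discarded pending []; in_txn=False
ROLLBACK at op 5 discards: ['d']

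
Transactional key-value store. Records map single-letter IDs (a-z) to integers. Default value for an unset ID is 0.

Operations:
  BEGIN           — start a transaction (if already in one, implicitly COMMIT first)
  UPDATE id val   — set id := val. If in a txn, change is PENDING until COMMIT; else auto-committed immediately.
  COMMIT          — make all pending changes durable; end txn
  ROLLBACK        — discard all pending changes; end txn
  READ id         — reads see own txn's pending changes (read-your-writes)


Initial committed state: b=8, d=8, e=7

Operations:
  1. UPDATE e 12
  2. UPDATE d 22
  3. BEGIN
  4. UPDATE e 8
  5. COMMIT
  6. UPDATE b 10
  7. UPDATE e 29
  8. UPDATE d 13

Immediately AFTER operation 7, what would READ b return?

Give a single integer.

Answer: 10

Derivation:
Initial committed: {b=8, d=8, e=7}
Op 1: UPDATE e=12 (auto-commit; committed e=12)
Op 2: UPDATE d=22 (auto-commit; committed d=22)
Op 3: BEGIN: in_txn=True, pending={}
Op 4: UPDATE e=8 (pending; pending now {e=8})
Op 5: COMMIT: merged ['e'] into committed; committed now {b=8, d=22, e=8}
Op 6: UPDATE b=10 (auto-commit; committed b=10)
Op 7: UPDATE e=29 (auto-commit; committed e=29)
After op 7: visible(b) = 10 (pending={}, committed={b=10, d=22, e=29})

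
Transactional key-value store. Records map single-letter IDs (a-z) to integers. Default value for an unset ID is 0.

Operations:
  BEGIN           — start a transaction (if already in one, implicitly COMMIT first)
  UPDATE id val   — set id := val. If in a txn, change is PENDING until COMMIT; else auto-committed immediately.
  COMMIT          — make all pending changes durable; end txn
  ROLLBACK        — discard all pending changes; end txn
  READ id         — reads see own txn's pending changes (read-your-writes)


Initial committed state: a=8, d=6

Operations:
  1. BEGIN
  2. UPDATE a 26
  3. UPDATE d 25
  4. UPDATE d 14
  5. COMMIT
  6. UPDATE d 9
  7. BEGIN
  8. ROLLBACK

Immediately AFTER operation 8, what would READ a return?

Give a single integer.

Initial committed: {a=8, d=6}
Op 1: BEGIN: in_txn=True, pending={}
Op 2: UPDATE a=26 (pending; pending now {a=26})
Op 3: UPDATE d=25 (pending; pending now {a=26, d=25})
Op 4: UPDATE d=14 (pending; pending now {a=26, d=14})
Op 5: COMMIT: merged ['a', 'd'] into committed; committed now {a=26, d=14}
Op 6: UPDATE d=9 (auto-commit; committed d=9)
Op 7: BEGIN: in_txn=True, pending={}
Op 8: ROLLBACK: discarded pending []; in_txn=False
After op 8: visible(a) = 26 (pending={}, committed={a=26, d=9})

Answer: 26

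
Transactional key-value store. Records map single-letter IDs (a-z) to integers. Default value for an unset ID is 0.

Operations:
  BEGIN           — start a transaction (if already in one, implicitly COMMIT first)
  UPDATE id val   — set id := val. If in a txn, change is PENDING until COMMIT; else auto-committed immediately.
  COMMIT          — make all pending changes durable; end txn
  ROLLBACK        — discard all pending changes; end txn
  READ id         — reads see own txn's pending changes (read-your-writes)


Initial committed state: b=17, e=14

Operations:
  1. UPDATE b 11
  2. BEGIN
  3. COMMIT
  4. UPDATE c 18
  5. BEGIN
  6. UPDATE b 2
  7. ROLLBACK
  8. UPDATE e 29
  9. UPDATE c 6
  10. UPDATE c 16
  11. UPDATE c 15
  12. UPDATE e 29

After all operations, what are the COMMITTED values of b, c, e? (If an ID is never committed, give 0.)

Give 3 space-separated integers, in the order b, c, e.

Answer: 11 15 29

Derivation:
Initial committed: {b=17, e=14}
Op 1: UPDATE b=11 (auto-commit; committed b=11)
Op 2: BEGIN: in_txn=True, pending={}
Op 3: COMMIT: merged [] into committed; committed now {b=11, e=14}
Op 4: UPDATE c=18 (auto-commit; committed c=18)
Op 5: BEGIN: in_txn=True, pending={}
Op 6: UPDATE b=2 (pending; pending now {b=2})
Op 7: ROLLBACK: discarded pending ['b']; in_txn=False
Op 8: UPDATE e=29 (auto-commit; committed e=29)
Op 9: UPDATE c=6 (auto-commit; committed c=6)
Op 10: UPDATE c=16 (auto-commit; committed c=16)
Op 11: UPDATE c=15 (auto-commit; committed c=15)
Op 12: UPDATE e=29 (auto-commit; committed e=29)
Final committed: {b=11, c=15, e=29}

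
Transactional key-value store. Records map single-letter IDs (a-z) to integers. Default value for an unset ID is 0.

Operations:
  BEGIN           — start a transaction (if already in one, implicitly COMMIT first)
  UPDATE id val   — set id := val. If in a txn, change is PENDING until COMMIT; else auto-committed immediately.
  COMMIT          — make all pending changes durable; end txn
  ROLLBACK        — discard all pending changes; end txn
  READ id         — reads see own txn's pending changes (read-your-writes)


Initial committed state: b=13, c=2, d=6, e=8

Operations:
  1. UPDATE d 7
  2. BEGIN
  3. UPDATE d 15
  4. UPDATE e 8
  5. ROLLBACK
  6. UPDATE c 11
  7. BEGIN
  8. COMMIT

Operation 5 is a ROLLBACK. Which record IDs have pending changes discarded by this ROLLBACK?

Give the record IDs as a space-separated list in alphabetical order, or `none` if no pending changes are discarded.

Answer: d e

Derivation:
Initial committed: {b=13, c=2, d=6, e=8}
Op 1: UPDATE d=7 (auto-commit; committed d=7)
Op 2: BEGIN: in_txn=True, pending={}
Op 3: UPDATE d=15 (pending; pending now {d=15})
Op 4: UPDATE e=8 (pending; pending now {d=15, e=8})
Op 5: ROLLBACK: discarded pending ['d', 'e']; in_txn=False
Op 6: UPDATE c=11 (auto-commit; committed c=11)
Op 7: BEGIN: in_txn=True, pending={}
Op 8: COMMIT: merged [] into committed; committed now {b=13, c=11, d=7, e=8}
ROLLBACK at op 5 discards: ['d', 'e']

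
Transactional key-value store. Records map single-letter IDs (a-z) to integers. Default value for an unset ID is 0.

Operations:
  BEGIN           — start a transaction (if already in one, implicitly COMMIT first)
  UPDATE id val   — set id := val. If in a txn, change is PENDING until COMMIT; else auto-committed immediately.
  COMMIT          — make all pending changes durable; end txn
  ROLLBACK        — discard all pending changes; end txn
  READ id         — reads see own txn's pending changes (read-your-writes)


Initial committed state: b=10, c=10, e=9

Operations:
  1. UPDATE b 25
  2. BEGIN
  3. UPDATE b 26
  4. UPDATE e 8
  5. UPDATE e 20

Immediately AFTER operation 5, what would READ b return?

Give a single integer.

Answer: 26

Derivation:
Initial committed: {b=10, c=10, e=9}
Op 1: UPDATE b=25 (auto-commit; committed b=25)
Op 2: BEGIN: in_txn=True, pending={}
Op 3: UPDATE b=26 (pending; pending now {b=26})
Op 4: UPDATE e=8 (pending; pending now {b=26, e=8})
Op 5: UPDATE e=20 (pending; pending now {b=26, e=20})
After op 5: visible(b) = 26 (pending={b=26, e=20}, committed={b=25, c=10, e=9})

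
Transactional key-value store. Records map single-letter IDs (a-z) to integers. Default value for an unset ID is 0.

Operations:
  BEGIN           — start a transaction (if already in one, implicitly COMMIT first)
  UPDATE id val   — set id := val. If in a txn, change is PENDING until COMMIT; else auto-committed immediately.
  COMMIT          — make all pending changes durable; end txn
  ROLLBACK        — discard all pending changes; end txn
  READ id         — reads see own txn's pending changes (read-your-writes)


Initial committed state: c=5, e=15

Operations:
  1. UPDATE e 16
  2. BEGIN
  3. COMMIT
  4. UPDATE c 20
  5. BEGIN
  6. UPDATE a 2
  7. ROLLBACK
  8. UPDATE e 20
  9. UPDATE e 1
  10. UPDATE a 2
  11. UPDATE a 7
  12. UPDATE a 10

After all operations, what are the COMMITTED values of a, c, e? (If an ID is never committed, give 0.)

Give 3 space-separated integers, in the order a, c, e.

Initial committed: {c=5, e=15}
Op 1: UPDATE e=16 (auto-commit; committed e=16)
Op 2: BEGIN: in_txn=True, pending={}
Op 3: COMMIT: merged [] into committed; committed now {c=5, e=16}
Op 4: UPDATE c=20 (auto-commit; committed c=20)
Op 5: BEGIN: in_txn=True, pending={}
Op 6: UPDATE a=2 (pending; pending now {a=2})
Op 7: ROLLBACK: discarded pending ['a']; in_txn=False
Op 8: UPDATE e=20 (auto-commit; committed e=20)
Op 9: UPDATE e=1 (auto-commit; committed e=1)
Op 10: UPDATE a=2 (auto-commit; committed a=2)
Op 11: UPDATE a=7 (auto-commit; committed a=7)
Op 12: UPDATE a=10 (auto-commit; committed a=10)
Final committed: {a=10, c=20, e=1}

Answer: 10 20 1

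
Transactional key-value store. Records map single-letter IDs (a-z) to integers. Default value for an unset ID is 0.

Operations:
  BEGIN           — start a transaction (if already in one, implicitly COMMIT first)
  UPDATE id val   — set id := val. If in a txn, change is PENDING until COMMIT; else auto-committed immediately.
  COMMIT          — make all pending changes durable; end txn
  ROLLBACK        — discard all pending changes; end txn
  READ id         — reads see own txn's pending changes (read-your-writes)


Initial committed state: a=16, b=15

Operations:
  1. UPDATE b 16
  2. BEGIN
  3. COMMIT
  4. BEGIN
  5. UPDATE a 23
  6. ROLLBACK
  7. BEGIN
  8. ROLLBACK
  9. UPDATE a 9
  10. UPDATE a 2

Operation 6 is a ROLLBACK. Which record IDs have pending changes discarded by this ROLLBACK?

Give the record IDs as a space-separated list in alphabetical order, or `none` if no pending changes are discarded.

Answer: a

Derivation:
Initial committed: {a=16, b=15}
Op 1: UPDATE b=16 (auto-commit; committed b=16)
Op 2: BEGIN: in_txn=True, pending={}
Op 3: COMMIT: merged [] into committed; committed now {a=16, b=16}
Op 4: BEGIN: in_txn=True, pending={}
Op 5: UPDATE a=23 (pending; pending now {a=23})
Op 6: ROLLBACK: discarded pending ['a']; in_txn=False
Op 7: BEGIN: in_txn=True, pending={}
Op 8: ROLLBACK: discarded pending []; in_txn=False
Op 9: UPDATE a=9 (auto-commit; committed a=9)
Op 10: UPDATE a=2 (auto-commit; committed a=2)
ROLLBACK at op 6 discards: ['a']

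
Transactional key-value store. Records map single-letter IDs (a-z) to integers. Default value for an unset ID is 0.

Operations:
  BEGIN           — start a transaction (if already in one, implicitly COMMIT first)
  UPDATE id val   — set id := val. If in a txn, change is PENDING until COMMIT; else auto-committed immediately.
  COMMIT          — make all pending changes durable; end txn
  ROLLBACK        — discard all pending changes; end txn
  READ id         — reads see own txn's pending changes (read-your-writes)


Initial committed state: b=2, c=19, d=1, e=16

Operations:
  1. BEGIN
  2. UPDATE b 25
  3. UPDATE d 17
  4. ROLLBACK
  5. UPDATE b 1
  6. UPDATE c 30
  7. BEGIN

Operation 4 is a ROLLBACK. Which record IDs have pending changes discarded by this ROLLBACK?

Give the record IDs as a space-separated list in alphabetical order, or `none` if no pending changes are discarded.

Initial committed: {b=2, c=19, d=1, e=16}
Op 1: BEGIN: in_txn=True, pending={}
Op 2: UPDATE b=25 (pending; pending now {b=25})
Op 3: UPDATE d=17 (pending; pending now {b=25, d=17})
Op 4: ROLLBACK: discarded pending ['b', 'd']; in_txn=False
Op 5: UPDATE b=1 (auto-commit; committed b=1)
Op 6: UPDATE c=30 (auto-commit; committed c=30)
Op 7: BEGIN: in_txn=True, pending={}
ROLLBACK at op 4 discards: ['b', 'd']

Answer: b d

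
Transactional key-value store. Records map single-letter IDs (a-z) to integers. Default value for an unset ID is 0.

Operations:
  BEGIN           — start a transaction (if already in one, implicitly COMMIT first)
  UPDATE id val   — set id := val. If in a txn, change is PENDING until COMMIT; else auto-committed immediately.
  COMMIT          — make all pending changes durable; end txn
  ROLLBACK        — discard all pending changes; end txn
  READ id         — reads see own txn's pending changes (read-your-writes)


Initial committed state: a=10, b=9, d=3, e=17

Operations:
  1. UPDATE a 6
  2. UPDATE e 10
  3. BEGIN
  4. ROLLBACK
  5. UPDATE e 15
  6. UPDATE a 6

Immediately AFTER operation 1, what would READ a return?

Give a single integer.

Initial committed: {a=10, b=9, d=3, e=17}
Op 1: UPDATE a=6 (auto-commit; committed a=6)
After op 1: visible(a) = 6 (pending={}, committed={a=6, b=9, d=3, e=17})

Answer: 6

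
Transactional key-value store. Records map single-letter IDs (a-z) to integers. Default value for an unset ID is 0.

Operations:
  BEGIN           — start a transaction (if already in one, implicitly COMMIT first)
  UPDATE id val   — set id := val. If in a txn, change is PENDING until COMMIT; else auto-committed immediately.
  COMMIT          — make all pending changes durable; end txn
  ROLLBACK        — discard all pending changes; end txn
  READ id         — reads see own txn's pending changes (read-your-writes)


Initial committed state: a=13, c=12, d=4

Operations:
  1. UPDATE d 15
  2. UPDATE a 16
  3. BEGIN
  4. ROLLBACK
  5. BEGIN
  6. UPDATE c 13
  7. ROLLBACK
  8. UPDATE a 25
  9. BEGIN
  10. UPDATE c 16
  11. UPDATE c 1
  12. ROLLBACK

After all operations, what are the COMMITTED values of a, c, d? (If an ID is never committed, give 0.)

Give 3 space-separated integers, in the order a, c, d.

Answer: 25 12 15

Derivation:
Initial committed: {a=13, c=12, d=4}
Op 1: UPDATE d=15 (auto-commit; committed d=15)
Op 2: UPDATE a=16 (auto-commit; committed a=16)
Op 3: BEGIN: in_txn=True, pending={}
Op 4: ROLLBACK: discarded pending []; in_txn=False
Op 5: BEGIN: in_txn=True, pending={}
Op 6: UPDATE c=13 (pending; pending now {c=13})
Op 7: ROLLBACK: discarded pending ['c']; in_txn=False
Op 8: UPDATE a=25 (auto-commit; committed a=25)
Op 9: BEGIN: in_txn=True, pending={}
Op 10: UPDATE c=16 (pending; pending now {c=16})
Op 11: UPDATE c=1 (pending; pending now {c=1})
Op 12: ROLLBACK: discarded pending ['c']; in_txn=False
Final committed: {a=25, c=12, d=15}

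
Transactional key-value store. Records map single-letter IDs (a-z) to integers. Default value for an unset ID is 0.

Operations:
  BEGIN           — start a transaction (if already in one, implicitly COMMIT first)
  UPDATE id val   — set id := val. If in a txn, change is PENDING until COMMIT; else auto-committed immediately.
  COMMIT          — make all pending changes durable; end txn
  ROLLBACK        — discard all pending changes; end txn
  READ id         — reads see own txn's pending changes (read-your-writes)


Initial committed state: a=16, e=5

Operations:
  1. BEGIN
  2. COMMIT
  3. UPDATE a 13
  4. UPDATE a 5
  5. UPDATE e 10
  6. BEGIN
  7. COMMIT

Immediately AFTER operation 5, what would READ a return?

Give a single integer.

Initial committed: {a=16, e=5}
Op 1: BEGIN: in_txn=True, pending={}
Op 2: COMMIT: merged [] into committed; committed now {a=16, e=5}
Op 3: UPDATE a=13 (auto-commit; committed a=13)
Op 4: UPDATE a=5 (auto-commit; committed a=5)
Op 5: UPDATE e=10 (auto-commit; committed e=10)
After op 5: visible(a) = 5 (pending={}, committed={a=5, e=10})

Answer: 5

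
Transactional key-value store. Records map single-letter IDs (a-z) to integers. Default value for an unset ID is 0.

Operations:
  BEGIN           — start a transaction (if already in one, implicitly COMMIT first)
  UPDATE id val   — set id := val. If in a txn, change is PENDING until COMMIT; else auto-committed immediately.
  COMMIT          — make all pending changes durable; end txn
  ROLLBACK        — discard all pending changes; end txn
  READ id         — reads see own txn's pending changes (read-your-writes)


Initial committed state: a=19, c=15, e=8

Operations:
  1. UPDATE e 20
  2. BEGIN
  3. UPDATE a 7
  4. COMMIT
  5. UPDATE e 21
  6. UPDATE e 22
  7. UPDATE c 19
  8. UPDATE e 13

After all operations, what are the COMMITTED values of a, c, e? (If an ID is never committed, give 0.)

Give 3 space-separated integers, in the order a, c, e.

Initial committed: {a=19, c=15, e=8}
Op 1: UPDATE e=20 (auto-commit; committed e=20)
Op 2: BEGIN: in_txn=True, pending={}
Op 3: UPDATE a=7 (pending; pending now {a=7})
Op 4: COMMIT: merged ['a'] into committed; committed now {a=7, c=15, e=20}
Op 5: UPDATE e=21 (auto-commit; committed e=21)
Op 6: UPDATE e=22 (auto-commit; committed e=22)
Op 7: UPDATE c=19 (auto-commit; committed c=19)
Op 8: UPDATE e=13 (auto-commit; committed e=13)
Final committed: {a=7, c=19, e=13}

Answer: 7 19 13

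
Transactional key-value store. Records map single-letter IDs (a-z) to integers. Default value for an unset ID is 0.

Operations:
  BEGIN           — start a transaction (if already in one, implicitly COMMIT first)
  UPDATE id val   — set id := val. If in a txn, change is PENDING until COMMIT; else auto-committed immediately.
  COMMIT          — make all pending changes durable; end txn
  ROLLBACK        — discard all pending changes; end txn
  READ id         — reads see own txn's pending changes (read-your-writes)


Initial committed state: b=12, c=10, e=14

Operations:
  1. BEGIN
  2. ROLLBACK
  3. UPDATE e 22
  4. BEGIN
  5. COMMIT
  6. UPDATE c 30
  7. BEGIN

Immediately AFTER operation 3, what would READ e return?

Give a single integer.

Initial committed: {b=12, c=10, e=14}
Op 1: BEGIN: in_txn=True, pending={}
Op 2: ROLLBACK: discarded pending []; in_txn=False
Op 3: UPDATE e=22 (auto-commit; committed e=22)
After op 3: visible(e) = 22 (pending={}, committed={b=12, c=10, e=22})

Answer: 22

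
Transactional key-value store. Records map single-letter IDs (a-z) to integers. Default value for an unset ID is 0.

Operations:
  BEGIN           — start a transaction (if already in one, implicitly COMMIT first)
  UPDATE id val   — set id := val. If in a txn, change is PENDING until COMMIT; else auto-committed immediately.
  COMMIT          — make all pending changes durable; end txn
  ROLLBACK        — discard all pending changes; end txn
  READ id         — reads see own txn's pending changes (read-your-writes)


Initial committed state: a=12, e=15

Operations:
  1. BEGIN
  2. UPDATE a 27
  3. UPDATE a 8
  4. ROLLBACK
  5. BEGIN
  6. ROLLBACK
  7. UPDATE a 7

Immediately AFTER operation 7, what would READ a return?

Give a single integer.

Initial committed: {a=12, e=15}
Op 1: BEGIN: in_txn=True, pending={}
Op 2: UPDATE a=27 (pending; pending now {a=27})
Op 3: UPDATE a=8 (pending; pending now {a=8})
Op 4: ROLLBACK: discarded pending ['a']; in_txn=False
Op 5: BEGIN: in_txn=True, pending={}
Op 6: ROLLBACK: discarded pending []; in_txn=False
Op 7: UPDATE a=7 (auto-commit; committed a=7)
After op 7: visible(a) = 7 (pending={}, committed={a=7, e=15})

Answer: 7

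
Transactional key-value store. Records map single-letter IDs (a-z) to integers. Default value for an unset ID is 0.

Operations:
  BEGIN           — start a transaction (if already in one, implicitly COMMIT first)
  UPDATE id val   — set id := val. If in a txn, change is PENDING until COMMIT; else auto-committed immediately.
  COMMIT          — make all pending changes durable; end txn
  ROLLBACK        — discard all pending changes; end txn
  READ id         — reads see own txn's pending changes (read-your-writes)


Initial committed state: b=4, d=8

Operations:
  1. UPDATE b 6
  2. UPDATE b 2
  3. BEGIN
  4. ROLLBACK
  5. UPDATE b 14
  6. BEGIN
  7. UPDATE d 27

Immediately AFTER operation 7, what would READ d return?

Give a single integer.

Initial committed: {b=4, d=8}
Op 1: UPDATE b=6 (auto-commit; committed b=6)
Op 2: UPDATE b=2 (auto-commit; committed b=2)
Op 3: BEGIN: in_txn=True, pending={}
Op 4: ROLLBACK: discarded pending []; in_txn=False
Op 5: UPDATE b=14 (auto-commit; committed b=14)
Op 6: BEGIN: in_txn=True, pending={}
Op 7: UPDATE d=27 (pending; pending now {d=27})
After op 7: visible(d) = 27 (pending={d=27}, committed={b=14, d=8})

Answer: 27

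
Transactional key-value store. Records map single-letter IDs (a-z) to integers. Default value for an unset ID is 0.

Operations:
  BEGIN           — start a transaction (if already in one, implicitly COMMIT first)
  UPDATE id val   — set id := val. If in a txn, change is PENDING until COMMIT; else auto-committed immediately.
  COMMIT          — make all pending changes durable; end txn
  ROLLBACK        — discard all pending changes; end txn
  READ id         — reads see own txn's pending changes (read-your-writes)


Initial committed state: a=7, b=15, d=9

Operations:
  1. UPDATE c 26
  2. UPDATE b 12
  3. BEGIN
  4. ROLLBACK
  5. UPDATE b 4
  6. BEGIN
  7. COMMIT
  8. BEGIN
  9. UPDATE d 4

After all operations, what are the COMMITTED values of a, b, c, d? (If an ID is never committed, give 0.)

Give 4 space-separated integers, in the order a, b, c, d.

Answer: 7 4 26 9

Derivation:
Initial committed: {a=7, b=15, d=9}
Op 1: UPDATE c=26 (auto-commit; committed c=26)
Op 2: UPDATE b=12 (auto-commit; committed b=12)
Op 3: BEGIN: in_txn=True, pending={}
Op 4: ROLLBACK: discarded pending []; in_txn=False
Op 5: UPDATE b=4 (auto-commit; committed b=4)
Op 6: BEGIN: in_txn=True, pending={}
Op 7: COMMIT: merged [] into committed; committed now {a=7, b=4, c=26, d=9}
Op 8: BEGIN: in_txn=True, pending={}
Op 9: UPDATE d=4 (pending; pending now {d=4})
Final committed: {a=7, b=4, c=26, d=9}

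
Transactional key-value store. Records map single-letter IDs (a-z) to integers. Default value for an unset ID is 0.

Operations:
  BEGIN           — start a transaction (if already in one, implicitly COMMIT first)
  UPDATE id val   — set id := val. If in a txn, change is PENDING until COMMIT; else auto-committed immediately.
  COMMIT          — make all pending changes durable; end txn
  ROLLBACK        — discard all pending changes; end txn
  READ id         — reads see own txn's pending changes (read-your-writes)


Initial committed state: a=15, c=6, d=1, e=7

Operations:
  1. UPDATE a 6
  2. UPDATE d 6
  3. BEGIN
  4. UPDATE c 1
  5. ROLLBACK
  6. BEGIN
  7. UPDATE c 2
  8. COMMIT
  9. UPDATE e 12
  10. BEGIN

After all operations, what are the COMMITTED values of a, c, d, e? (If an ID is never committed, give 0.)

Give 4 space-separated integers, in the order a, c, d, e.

Initial committed: {a=15, c=6, d=1, e=7}
Op 1: UPDATE a=6 (auto-commit; committed a=6)
Op 2: UPDATE d=6 (auto-commit; committed d=6)
Op 3: BEGIN: in_txn=True, pending={}
Op 4: UPDATE c=1 (pending; pending now {c=1})
Op 5: ROLLBACK: discarded pending ['c']; in_txn=False
Op 6: BEGIN: in_txn=True, pending={}
Op 7: UPDATE c=2 (pending; pending now {c=2})
Op 8: COMMIT: merged ['c'] into committed; committed now {a=6, c=2, d=6, e=7}
Op 9: UPDATE e=12 (auto-commit; committed e=12)
Op 10: BEGIN: in_txn=True, pending={}
Final committed: {a=6, c=2, d=6, e=12}

Answer: 6 2 6 12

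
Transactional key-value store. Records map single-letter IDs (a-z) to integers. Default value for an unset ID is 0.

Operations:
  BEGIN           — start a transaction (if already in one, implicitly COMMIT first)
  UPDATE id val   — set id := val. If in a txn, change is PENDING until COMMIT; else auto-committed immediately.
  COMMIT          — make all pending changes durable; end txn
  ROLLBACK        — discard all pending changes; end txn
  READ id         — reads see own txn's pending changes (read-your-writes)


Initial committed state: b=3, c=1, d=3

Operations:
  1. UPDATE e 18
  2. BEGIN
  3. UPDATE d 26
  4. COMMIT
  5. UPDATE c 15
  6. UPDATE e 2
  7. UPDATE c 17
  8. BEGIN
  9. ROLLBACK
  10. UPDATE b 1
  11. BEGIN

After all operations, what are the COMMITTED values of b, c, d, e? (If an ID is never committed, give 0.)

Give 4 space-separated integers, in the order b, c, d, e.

Initial committed: {b=3, c=1, d=3}
Op 1: UPDATE e=18 (auto-commit; committed e=18)
Op 2: BEGIN: in_txn=True, pending={}
Op 3: UPDATE d=26 (pending; pending now {d=26})
Op 4: COMMIT: merged ['d'] into committed; committed now {b=3, c=1, d=26, e=18}
Op 5: UPDATE c=15 (auto-commit; committed c=15)
Op 6: UPDATE e=2 (auto-commit; committed e=2)
Op 7: UPDATE c=17 (auto-commit; committed c=17)
Op 8: BEGIN: in_txn=True, pending={}
Op 9: ROLLBACK: discarded pending []; in_txn=False
Op 10: UPDATE b=1 (auto-commit; committed b=1)
Op 11: BEGIN: in_txn=True, pending={}
Final committed: {b=1, c=17, d=26, e=2}

Answer: 1 17 26 2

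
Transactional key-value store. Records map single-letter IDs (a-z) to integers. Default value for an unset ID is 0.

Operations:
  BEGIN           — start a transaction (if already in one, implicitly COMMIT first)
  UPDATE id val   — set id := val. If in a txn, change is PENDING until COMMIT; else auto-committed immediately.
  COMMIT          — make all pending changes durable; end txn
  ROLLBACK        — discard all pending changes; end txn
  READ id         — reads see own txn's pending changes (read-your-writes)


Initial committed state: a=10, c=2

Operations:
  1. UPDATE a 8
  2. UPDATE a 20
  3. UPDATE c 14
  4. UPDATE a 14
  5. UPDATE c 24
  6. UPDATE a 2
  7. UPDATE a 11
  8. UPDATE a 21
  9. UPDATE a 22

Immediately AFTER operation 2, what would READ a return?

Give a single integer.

Answer: 20

Derivation:
Initial committed: {a=10, c=2}
Op 1: UPDATE a=8 (auto-commit; committed a=8)
Op 2: UPDATE a=20 (auto-commit; committed a=20)
After op 2: visible(a) = 20 (pending={}, committed={a=20, c=2})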